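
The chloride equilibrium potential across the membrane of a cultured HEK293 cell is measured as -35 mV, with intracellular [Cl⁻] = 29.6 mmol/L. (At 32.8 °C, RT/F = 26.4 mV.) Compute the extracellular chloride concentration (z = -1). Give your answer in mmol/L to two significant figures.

Nernst: E = (26.4/-1) · ln([out]/[in]), so ln([out]/[in]) = -35.0 × -1 / 26.4 = 1.3258.
[out]/[in] = e^(1.3258) = 3.765.
[out] = 3.765 × 29.6 = 111.4 mmol/L.

110 mmol/L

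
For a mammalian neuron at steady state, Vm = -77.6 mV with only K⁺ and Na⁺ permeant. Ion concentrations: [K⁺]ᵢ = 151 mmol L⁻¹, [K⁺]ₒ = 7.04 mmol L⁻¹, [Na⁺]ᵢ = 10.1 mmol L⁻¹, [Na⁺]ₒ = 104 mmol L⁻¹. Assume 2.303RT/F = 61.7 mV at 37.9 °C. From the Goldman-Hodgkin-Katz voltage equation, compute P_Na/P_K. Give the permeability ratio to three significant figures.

0.0126

Let α = P_Na/P_K. GHK: Vm = 61.7·log₁₀[(Kₒ + α·Naₒ)/(Kᵢ + α·Naᵢ)].
10^(Vm/61.7) = 10^(-77.6/61.7) = 0.055246
So 0.055246·(Kᵢ + α·Naᵢ) = Kₒ + α·Naₒ → α = (0.055246·151.0 − 7.04) / (104.0 − 0.055246·10.1)
α = (8.342 − 7.04) / (104.0 − 0.558) = 1.302/103.4 = 0.01259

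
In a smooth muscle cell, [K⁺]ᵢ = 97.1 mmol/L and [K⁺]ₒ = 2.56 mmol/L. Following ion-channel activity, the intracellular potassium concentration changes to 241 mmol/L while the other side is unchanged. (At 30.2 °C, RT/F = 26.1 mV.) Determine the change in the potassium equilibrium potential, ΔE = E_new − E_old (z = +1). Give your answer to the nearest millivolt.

-24 mV

E_old = (26.1/1)·ln(2.56/97.1) = -94.89 mV
E_new = (26.1/1)·ln(2.56/241) = -118.62 mV
ΔE = -118.62 − (-94.89) = -23.73 mV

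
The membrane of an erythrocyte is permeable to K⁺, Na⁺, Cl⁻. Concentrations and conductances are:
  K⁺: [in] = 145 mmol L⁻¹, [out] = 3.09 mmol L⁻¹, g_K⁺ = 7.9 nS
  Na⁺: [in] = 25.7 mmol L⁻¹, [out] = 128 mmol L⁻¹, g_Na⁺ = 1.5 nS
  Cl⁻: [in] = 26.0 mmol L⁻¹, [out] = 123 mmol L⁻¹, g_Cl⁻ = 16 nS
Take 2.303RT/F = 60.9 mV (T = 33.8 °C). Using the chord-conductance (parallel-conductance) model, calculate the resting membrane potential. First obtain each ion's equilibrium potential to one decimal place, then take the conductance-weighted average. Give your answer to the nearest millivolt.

E_K⁺ = (60.9/1)·log₁₀(3.09/145) = -101.8 mV
E_Na⁺ = (60.9/1)·log₁₀(128/25.7) = 42.5 mV
E_Cl⁻ = (60.9/-1)·log₁₀(123/26.0) = -41.1 mV
Vm = (Σ gᵢEᵢ)/(Σ gᵢ) = (7.9·-101.8 + 1.5·42.5 + 16·-41.1) / (7.9 + 1.5 + 16)
= -1398.07 / 25.4 = -55.04 mV

-55 mV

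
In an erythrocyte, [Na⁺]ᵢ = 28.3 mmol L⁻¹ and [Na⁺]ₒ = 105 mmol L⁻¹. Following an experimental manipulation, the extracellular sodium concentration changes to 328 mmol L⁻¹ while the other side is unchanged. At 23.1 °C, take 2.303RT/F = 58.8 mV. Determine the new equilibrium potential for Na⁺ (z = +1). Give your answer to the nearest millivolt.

After the shift: [Na⁺]_out = 328, [Na⁺]_in = 28.3 mmol L⁻¹.
E_new = (58.8/1)·log₁₀(328/28.3) = 58.80 · (1.0641) = 62.57 mV

63 mV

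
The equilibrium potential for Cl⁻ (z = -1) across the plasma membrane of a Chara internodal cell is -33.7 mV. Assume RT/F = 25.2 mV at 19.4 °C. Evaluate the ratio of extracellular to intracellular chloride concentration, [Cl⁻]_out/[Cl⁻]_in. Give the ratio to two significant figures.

ln([out]/[in]) = E·z/(25.2) = -33.7 × -1 / 25.2 = 1.3373
[out]/[in] = e^(1.3373) = 3.809

3.8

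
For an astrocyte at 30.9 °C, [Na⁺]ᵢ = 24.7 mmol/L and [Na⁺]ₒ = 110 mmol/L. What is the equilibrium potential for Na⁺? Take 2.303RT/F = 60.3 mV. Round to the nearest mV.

E = (60.3/z) · log₁₀([Na⁺]_out/[Na⁺]_in) with z = +1.
= (60.3/1) · log₁₀(110/24.7) = 60.30 · log₁₀(4.453)
= 60.30 · (0.6487) = 39.12 mV

39 mV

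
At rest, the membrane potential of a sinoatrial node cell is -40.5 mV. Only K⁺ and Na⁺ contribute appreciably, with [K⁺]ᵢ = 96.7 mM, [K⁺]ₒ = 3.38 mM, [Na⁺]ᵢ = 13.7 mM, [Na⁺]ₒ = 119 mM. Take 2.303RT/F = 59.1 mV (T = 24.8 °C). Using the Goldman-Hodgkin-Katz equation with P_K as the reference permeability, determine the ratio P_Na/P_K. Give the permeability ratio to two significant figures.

Let α = P_Na/P_K. GHK: Vm = 59.1·log₁₀[(Kₒ + α·Naₒ)/(Kᵢ + α·Naᵢ)].
10^(Vm/59.1) = 10^(-40.5/59.1) = 0.20641
So 0.20641·(Kᵢ + α·Naᵢ) = Kₒ + α·Naₒ → α = (0.20641·96.7 − 3.38) / (119.0 − 0.20641·13.7)
α = (19.96 − 3.38) / (119.0 − 2.828) = 16.58/116.2 = 0.1427

0.14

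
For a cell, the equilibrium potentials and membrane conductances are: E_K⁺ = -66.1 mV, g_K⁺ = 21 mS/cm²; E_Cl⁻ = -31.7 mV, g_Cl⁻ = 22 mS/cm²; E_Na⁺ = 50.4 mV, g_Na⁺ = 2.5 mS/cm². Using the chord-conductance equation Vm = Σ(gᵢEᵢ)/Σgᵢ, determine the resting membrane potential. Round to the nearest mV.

Σ gᵢEᵢ = 21·(-66.1) + 22·(-31.7) + 2.5·(50.4) = -1959.50
Σ gᵢ = 21 + 22 + 2.5 = 45.5
Vm = -1959.50 / 45.5 = -43.07 mV

-43 mV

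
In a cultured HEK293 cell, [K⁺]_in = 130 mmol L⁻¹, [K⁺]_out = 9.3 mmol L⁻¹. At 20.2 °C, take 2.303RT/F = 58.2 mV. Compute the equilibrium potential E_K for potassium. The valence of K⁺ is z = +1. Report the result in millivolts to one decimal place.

-66.7 mV

E = (58.2/z) · log₁₀([K⁺]_out/[K⁺]_in) with z = +1.
= (58.2/1) · log₁₀(9.3/130) = 58.20 · log₁₀(0.07154)
= 58.20 · (-1.1455) = -66.67 mV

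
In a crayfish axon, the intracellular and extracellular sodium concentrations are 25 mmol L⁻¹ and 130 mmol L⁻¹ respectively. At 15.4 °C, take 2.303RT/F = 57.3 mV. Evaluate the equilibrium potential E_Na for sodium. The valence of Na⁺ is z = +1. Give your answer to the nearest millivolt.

E = (57.3/z) · log₁₀([Na⁺]_out/[Na⁺]_in) with z = +1.
= (57.3/1) · log₁₀(130/25) = 57.30 · log₁₀(5.2)
= 57.30 · (0.7160) = 41.03 mV

41 mV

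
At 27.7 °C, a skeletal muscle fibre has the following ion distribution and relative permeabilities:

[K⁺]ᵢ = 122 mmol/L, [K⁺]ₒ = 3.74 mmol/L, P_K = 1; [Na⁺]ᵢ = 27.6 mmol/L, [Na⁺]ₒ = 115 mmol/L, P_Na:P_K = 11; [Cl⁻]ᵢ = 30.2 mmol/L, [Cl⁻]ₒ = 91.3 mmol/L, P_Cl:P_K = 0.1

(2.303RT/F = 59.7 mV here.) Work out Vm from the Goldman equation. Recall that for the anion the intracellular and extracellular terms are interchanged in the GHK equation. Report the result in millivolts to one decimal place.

27.8 mV

Vm = 59.7 · log₁₀[(Σ P·[cation]ₒ + Σ P·[anion]ᵢ) / (Σ P·[cation]ᵢ + Σ P·[anion]ₒ)]
Numerator = 1×3.74 + 11×115 + 0.1×30.2 = 1272
Denominator = 1×122 + 11×27.6 + 0.1×91.3 = 434.7
Vm = 59.7 · log₁₀(2.9254) = 59.7 × (0.4662) = 27.83 mV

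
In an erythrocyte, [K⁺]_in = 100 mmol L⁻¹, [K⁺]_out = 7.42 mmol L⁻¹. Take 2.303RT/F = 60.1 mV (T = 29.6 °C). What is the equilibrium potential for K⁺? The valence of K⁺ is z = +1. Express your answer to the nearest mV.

E = (60.1/z) · log₁₀([K⁺]_out/[K⁺]_in) with z = +1.
= (60.1/1) · log₁₀(7.42/100) = 60.10 · log₁₀(0.0742)
= 60.10 · (-1.1296) = -67.89 mV

-68 mV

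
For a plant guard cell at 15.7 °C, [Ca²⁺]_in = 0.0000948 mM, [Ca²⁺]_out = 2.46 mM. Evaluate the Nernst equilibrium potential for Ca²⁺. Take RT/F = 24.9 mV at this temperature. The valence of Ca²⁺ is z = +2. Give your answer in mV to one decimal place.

126.5 mV

E = (24.9/z) · ln([Ca²⁺]_out/[Ca²⁺]_in) with z = +2.
= (24.9/2) · ln(2.46/0.0000948) = 12.45 · ln(2.595e+04)
= 12.45 · (10.1639) = 126.54 mV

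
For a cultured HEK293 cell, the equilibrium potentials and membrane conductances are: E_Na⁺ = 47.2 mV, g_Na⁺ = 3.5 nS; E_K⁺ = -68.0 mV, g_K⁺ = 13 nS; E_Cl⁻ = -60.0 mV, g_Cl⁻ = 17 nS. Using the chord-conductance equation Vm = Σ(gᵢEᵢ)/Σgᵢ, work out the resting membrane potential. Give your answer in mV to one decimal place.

-51.9 mV

Σ gᵢEᵢ = 3.5·(47.2) + 13·(-68.0) + 17·(-60.0) = -1738.80
Σ gᵢ = 3.5 + 13 + 17 = 33.5
Vm = -1738.80 / 33.5 = -51.90 mV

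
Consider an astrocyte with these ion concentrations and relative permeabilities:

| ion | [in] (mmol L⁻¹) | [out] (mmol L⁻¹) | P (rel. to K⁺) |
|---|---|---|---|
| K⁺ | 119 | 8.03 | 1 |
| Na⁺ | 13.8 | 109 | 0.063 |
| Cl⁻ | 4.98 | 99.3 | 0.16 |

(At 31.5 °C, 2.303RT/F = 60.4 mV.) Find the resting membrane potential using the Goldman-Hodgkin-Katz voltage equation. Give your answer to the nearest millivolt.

-57 mV

Vm = 60.4 · log₁₀[(Σ P·[cation]ₒ + Σ P·[anion]ᵢ) / (Σ P·[cation]ᵢ + Σ P·[anion]ₒ)]
Numerator = 1×8.03 + 0.063×109 + 0.16×4.98 = 15.69
Denominator = 1×119 + 0.063×13.8 + 0.16×99.3 = 135.8
Vm = 60.4 · log₁₀(0.1156) = 60.4 × (-0.9370) = -56.60 mV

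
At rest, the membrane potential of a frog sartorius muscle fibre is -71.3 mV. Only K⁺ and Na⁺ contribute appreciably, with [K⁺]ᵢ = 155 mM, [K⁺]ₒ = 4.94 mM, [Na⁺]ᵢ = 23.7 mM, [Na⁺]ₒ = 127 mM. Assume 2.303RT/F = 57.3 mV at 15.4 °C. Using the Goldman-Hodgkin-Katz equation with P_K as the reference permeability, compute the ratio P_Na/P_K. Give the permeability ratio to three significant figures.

Let α = P_Na/P_K. GHK: Vm = 57.3·log₁₀[(Kₒ + α·Naₒ)/(Kᵢ + α·Naᵢ)].
10^(Vm/57.3) = 10^(-71.3/57.3) = 0.056973
So 0.056973·(Kᵢ + α·Naᵢ) = Kₒ + α·Naₒ → α = (0.056973·155.0 − 4.94) / (127.0 − 0.056973·23.7)
α = (8.831 − 4.94) / (127.0 − 1.35) = 3.891/125.6 = 0.03097

0.0310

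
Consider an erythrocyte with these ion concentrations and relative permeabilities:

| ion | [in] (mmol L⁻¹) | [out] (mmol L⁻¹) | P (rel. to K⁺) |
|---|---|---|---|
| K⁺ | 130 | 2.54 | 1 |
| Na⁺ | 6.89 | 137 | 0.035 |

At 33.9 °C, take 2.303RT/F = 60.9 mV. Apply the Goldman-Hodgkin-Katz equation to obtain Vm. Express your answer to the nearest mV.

Vm = 60.9 · log₁₀[(Σ P·[cation]ₒ + Σ P·[anion]ᵢ) / (Σ P·[cation]ᵢ + Σ P·[anion]ₒ)]
Numerator = 1×2.54 + 0.035×137 = 7.335
Denominator = 1×130 + 0.035×6.89 = 130.2
Vm = 60.9 · log₁₀(0.056319) = 60.9 × (-1.2493) = -76.09 mV

-76 mV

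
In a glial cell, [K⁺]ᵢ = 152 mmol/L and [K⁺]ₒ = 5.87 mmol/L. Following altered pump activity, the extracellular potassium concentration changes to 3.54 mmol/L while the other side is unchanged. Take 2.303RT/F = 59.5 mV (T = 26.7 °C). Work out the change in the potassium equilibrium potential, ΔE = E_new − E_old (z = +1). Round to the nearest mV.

E_old = (59.5/1)·log₁₀(5.87/152) = -84.09 mV
E_new = (59.5/1)·log₁₀(3.54/152) = -97.15 mV
ΔE = -97.15 − (-84.09) = -13.07 mV

-13 mV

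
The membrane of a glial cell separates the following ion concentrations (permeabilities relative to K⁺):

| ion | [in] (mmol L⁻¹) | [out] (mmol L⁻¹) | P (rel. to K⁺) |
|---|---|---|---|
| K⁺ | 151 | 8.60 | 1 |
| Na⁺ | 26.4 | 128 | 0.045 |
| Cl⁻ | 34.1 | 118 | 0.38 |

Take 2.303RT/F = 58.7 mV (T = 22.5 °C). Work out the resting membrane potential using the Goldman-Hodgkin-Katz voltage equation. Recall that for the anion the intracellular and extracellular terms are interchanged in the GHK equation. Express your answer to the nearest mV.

-50 mV

Vm = 58.7 · log₁₀[(Σ P·[cation]ₒ + Σ P·[anion]ᵢ) / (Σ P·[cation]ᵢ + Σ P·[anion]ₒ)]
Numerator = 1×8.60 + 0.045×128 + 0.38×34.1 = 27.32
Denominator = 1×151 + 0.045×26.4 + 0.38×118 = 197
Vm = 58.7 · log₁₀(0.13865) = 58.7 × (-0.8581) = -50.37 mV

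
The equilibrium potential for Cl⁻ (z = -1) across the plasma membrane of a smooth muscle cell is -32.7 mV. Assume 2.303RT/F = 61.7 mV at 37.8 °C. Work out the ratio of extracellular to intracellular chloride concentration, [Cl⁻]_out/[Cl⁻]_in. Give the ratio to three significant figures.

3.39

log₁₀([out]/[in]) = E·z/(61.7) = -32.7 × -1 / 61.7 = 0.5300
[out]/[in] = 10^(0.5300) = 3.388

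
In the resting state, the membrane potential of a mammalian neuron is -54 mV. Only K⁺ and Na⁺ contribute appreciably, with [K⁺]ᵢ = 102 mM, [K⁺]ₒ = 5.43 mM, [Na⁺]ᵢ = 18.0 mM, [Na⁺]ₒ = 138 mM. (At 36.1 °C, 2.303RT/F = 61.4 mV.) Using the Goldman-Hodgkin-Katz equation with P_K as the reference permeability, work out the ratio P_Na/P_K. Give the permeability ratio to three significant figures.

Let α = P_Na/P_K. GHK: Vm = 61.4·log₁₀[(Kₒ + α·Naₒ)/(Kᵢ + α·Naᵢ)].
10^(Vm/61.4) = 10^(-54.0/61.4) = 0.13198
So 0.13198·(Kᵢ + α·Naᵢ) = Kₒ + α·Naₒ → α = (0.13198·102.0 − 5.43) / (138.0 − 0.13198·18.0)
α = (13.46 − 5.43) / (138.0 − 2.376) = 8.032/135.6 = 0.05923

0.0592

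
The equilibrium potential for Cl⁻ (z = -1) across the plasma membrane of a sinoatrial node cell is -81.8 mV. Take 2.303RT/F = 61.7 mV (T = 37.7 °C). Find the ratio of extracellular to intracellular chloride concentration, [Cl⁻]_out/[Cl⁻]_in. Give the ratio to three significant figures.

log₁₀([out]/[in]) = E·z/(61.7) = -81.8 × -1 / 61.7 = 1.3258
[out]/[in] = 10^(1.3258) = 21.17

21.2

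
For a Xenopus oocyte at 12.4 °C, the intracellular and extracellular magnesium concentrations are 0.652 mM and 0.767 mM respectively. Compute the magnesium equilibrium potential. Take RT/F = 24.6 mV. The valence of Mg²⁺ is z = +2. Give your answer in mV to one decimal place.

E = (24.6/z) · ln([Mg²⁺]_out/[Mg²⁺]_in) with z = +2.
= (24.6/2) · ln(0.767/0.652) = 12.30 · ln(1.176)
= 12.30 · (0.1624) = 2.00 mV

2.0 mV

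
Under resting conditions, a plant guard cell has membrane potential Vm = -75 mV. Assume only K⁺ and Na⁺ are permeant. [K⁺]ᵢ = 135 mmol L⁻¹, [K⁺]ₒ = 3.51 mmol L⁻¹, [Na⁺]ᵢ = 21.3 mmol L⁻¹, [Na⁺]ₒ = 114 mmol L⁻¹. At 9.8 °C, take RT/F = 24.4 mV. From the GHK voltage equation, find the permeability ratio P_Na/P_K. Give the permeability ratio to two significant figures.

Let α = P_Na/P_K. GHK: Vm = 24.4·ln[(Kₒ + α·Naₒ)/(Kᵢ + α·Naᵢ)].
e^(Vm/24.4) = e^(-75.0/24.4) = 0.046246
So 0.046246·(Kᵢ + α·Naᵢ) = Kₒ + α·Naₒ → α = (0.046246·135.0 − 3.51) / (114.0 − 0.046246·21.3)
α = (6.243 − 3.51) / (114.0 − 0.985) = 2.733/113 = 0.02419

0.024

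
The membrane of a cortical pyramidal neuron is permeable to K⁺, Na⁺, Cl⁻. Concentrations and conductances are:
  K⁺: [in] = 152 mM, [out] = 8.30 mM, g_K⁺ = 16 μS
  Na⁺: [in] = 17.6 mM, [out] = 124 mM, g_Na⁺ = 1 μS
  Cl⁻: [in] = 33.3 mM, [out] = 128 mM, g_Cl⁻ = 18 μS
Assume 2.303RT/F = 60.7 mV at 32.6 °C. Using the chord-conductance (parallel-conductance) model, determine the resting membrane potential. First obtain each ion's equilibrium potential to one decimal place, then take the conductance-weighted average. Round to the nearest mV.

-52 mV

E_K⁺ = (60.7/1)·log₁₀(8.30/152) = -76.6 mV
E_Na⁺ = (60.7/1)·log₁₀(124/17.6) = 51.5 mV
E_Cl⁻ = (60.7/-1)·log₁₀(128/33.3) = -35.5 mV
Vm = (Σ gᵢEᵢ)/(Σ gᵢ) = (16·-76.6 + 1·51.5 + 18·-35.5) / (16 + 1 + 18)
= -1813.10 / 35 = -51.80 mV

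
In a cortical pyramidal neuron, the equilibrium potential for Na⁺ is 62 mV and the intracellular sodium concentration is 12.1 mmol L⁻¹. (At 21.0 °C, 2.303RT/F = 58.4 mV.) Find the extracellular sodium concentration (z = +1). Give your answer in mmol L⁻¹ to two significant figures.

Nernst: E = (58.4/1) · log₁₀([out]/[in]), so log₁₀([out]/[in]) = 62.0 × 1 / 58.4 = 1.0616.
[out]/[in] = 10^(1.0616) = 11.53.
[out] = 11.53 × 12.1 = 139.5 mmol L⁻¹.

140 mmol L⁻¹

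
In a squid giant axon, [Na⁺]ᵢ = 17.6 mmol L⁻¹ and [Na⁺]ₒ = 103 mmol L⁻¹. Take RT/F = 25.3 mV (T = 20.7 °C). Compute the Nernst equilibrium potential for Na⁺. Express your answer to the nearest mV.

E = (25.3/z) · ln([Na⁺]_out/[Na⁺]_in) with z = +1.
= (25.3/1) · ln(103/17.6) = 25.30 · ln(5.852)
= 25.30 · (1.7668) = 44.70 mV

45 mV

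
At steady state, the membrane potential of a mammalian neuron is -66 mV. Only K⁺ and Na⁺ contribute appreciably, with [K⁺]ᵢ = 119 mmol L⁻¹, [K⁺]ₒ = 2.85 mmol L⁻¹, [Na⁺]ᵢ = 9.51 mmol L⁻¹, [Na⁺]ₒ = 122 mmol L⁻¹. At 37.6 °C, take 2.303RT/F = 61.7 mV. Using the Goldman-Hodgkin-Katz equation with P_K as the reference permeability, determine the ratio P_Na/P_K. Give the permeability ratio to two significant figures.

Let α = P_Na/P_K. GHK: Vm = 61.7·log₁₀[(Kₒ + α·Naₒ)/(Kᵢ + α·Naᵢ)].
10^(Vm/61.7) = 10^(-66.0/61.7) = 0.085174
So 0.085174·(Kᵢ + α·Naᵢ) = Kₒ + α·Naₒ → α = (0.085174·119.0 − 2.85) / (122.0 − 0.085174·9.51)
α = (10.14 − 2.85) / (122.0 − 0.81) = 7.286/121.2 = 0.06012

0.060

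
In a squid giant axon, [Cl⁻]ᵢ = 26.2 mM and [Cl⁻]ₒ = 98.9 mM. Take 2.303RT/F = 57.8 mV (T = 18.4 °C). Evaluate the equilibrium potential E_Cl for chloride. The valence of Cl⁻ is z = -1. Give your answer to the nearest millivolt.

-33 mV

E = (57.8/z) · log₁₀([Cl⁻]_out/[Cl⁻]_in) with z = -1.
For an anion, dividing by z = -1 reverses the sign.
= (57.8/-1) · log₁₀(98.9/26.2) = -57.80 · log₁₀(3.775)
= -57.80 · (0.5769) = -33.34 mV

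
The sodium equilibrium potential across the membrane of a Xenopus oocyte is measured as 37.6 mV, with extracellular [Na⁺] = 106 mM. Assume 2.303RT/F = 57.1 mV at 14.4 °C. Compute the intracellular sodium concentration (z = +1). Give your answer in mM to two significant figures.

Nernst: E = (57.1/1) · log₁₀([out]/[in]), so log₁₀([out]/[in]) = 37.6 × 1 / 57.1 = 0.6585.
[out]/[in] = 10^(0.6585) = 4.555.
[in] = 106 / 4.555 = 23.27 mM.

23 mM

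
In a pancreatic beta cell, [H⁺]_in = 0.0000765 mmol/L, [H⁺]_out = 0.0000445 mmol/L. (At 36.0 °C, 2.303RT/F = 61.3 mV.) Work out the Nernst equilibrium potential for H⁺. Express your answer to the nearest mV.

-14 mV

E = (61.3/z) · log₁₀([H⁺]_out/[H⁺]_in) with z = +1.
= (61.3/1) · log₁₀(0.0000445/0.0000765) = 61.30 · log₁₀(0.5817)
= 61.30 · (-0.2353) = -14.42 mV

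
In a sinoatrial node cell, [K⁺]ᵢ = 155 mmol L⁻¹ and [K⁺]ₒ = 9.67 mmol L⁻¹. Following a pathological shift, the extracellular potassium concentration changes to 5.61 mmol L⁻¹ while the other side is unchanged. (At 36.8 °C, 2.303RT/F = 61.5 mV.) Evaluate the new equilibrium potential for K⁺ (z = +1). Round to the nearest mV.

-89 mV

After the shift: [K⁺]_out = 5.61, [K⁺]_in = 155 mmol L⁻¹.
E_new = (61.5/1)·log₁₀(5.61/155) = 61.50 · (-1.4414) = -88.64 mV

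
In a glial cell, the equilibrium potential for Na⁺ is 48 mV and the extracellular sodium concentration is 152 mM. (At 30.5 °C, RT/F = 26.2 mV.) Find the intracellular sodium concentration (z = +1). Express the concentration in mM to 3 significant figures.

Nernst: E = (26.2/1) · ln([out]/[in]), so ln([out]/[in]) = 48.0 × 1 / 26.2 = 1.8321.
[out]/[in] = e^(1.8321) = 6.247.
[in] = 152 / 6.247 = 24.33 mM.

24.3 mM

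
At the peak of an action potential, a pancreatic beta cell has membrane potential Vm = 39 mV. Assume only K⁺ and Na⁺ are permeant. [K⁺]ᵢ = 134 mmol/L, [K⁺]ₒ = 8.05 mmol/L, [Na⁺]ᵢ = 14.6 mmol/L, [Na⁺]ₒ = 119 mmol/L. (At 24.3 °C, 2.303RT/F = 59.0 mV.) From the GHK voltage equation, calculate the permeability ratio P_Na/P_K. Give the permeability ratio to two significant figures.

12

Let α = P_Na/P_K. GHK: Vm = 59.0·log₁₀[(Kₒ + α·Naₒ)/(Kᵢ + α·Naᵢ)].
10^(Vm/59.0) = 10^(39.0/59.0) = 4.5816
So 4.5816·(Kᵢ + α·Naᵢ) = Kₒ + α·Naₒ → α = (4.5816·134.0 − 8.05) / (119.0 − 4.5816·14.6)
α = (613.9 − 8.05) / (119.0 − 66.89) = 605.9/52.11 = 11.63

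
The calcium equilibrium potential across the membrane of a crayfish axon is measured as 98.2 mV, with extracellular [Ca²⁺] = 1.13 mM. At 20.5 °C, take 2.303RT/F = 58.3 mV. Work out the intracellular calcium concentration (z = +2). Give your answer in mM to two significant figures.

Nernst: E = (58.3/2) · log₁₀([out]/[in]), so log₁₀([out]/[in]) = 98.2 × 2 / 58.3 = 3.3688.
[out]/[in] = 10^(3.3688) = 2338.
[in] = 1.13 / 2338 = 0.0004834 mM.

0.00048 mM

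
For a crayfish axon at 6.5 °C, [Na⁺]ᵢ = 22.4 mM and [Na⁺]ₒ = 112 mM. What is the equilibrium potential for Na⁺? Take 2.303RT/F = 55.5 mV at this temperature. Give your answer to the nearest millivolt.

39 mV

E = (55.5/z) · log₁₀([Na⁺]_out/[Na⁺]_in) with z = +1.
= (55.5/1) · log₁₀(112/22.4) = 55.50 · log₁₀(5)
= 55.50 · (0.6990) = 38.79 mV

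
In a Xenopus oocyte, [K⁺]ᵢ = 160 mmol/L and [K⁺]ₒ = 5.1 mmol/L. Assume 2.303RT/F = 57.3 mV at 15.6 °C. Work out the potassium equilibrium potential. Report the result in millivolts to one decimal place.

E = (57.3/z) · log₁₀([K⁺]_out/[K⁺]_in) with z = +1.
= (57.3/1) · log₁₀(5.1/160) = 57.30 · log₁₀(0.03188)
= 57.30 · (-1.4965) = -85.75 mV

-85.8 mV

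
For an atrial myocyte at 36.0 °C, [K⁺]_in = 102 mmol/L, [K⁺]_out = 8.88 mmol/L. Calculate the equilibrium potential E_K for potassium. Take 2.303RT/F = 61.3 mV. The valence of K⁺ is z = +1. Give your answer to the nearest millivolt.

E = (61.3/z) · log₁₀([K⁺]_out/[K⁺]_in) with z = +1.
= (61.3/1) · log₁₀(8.88/102) = 61.30 · log₁₀(0.08706)
= 61.30 · (-1.0602) = -64.99 mV

-65 mV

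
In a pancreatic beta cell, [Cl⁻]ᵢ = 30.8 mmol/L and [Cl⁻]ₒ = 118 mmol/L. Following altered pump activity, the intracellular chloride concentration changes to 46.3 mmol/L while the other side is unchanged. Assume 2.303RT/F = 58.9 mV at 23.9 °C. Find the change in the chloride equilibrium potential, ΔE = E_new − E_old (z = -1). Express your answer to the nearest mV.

10 mV

E_old = (58.9/-1)·log₁₀(118/30.8) = -34.36 mV
E_new = (58.9/-1)·log₁₀(118/46.3) = -23.93 mV
ΔE = -23.93 − (-34.36) = 10.43 mV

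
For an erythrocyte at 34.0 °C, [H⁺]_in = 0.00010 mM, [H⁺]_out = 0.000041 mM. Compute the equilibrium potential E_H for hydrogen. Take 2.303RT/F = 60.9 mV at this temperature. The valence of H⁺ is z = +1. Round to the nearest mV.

-24 mV

E = (60.9/z) · log₁₀([H⁺]_out/[H⁺]_in) with z = +1.
= (60.9/1) · log₁₀(0.000041/0.00010) = 60.90 · log₁₀(0.41)
= 60.90 · (-0.3872) = -23.58 mV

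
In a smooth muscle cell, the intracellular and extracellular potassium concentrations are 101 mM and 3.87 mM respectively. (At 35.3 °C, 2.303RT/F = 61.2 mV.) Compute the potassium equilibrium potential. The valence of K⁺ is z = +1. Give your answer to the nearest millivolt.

E = (61.2/z) · log₁₀([K⁺]_out/[K⁺]_in) with z = +1.
= (61.2/1) · log₁₀(3.87/101) = 61.20 · log₁₀(0.03832)
= 61.20 · (-1.4166) = -86.70 mV

-87 mV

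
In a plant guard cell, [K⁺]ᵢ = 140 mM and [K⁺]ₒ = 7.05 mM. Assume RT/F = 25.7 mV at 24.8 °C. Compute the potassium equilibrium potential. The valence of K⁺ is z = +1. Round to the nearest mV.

-77 mV

E = (25.7/z) · ln([K⁺]_out/[K⁺]_in) with z = +1.
= (25.7/1) · ln(7.05/140) = 25.70 · ln(0.05036)
= 25.70 · (-2.9886) = -76.81 mV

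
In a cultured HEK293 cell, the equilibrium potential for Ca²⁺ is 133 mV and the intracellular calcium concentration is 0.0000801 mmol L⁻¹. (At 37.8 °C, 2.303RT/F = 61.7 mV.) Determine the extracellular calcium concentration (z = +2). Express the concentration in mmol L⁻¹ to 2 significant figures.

Nernst: E = (61.7/2) · log₁₀([out]/[in]), so log₁₀([out]/[in]) = 133.0 × 2 / 61.7 = 4.3112.
[out]/[in] = 10^(4.3112) = 2.047e+04.
[out] = 2.047e+04 × 0.0000801 = 1.64 mmol L⁻¹.

1.6 mmol L⁻¹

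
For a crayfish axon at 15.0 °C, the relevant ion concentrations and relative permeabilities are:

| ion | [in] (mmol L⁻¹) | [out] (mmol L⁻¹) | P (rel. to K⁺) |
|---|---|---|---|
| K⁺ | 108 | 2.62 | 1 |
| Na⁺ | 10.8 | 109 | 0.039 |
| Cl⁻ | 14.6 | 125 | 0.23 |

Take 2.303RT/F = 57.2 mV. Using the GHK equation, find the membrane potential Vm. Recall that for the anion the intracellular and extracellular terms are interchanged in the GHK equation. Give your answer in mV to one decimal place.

-64.5 mV

Vm = 57.2 · log₁₀[(Σ P·[cation]ₒ + Σ P·[anion]ᵢ) / (Σ P·[cation]ᵢ + Σ P·[anion]ₒ)]
Numerator = 1×2.62 + 0.039×109 + 0.23×14.6 = 10.23
Denominator = 1×108 + 0.039×10.8 + 0.23×125 = 137.2
Vm = 57.2 · log₁₀(0.074571) = 57.2 × (-1.1274) = -64.49 mV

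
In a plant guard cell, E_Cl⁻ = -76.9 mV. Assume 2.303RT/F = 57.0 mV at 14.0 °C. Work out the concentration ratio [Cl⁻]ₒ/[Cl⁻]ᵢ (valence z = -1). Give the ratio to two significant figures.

22

log₁₀([out]/[in]) = E·z/(57.0) = -76.9 × -1 / 57.0 = 1.3491
[out]/[in] = 10^(1.3491) = 22.34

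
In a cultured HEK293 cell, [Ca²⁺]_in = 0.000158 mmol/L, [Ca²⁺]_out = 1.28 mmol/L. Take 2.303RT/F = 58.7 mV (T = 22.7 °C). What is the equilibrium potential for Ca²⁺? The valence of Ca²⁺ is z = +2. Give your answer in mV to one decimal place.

E = (58.7/z) · log₁₀([Ca²⁺]_out/[Ca²⁺]_in) with z = +2.
= (58.7/2) · log₁₀(1.28/0.000158) = 29.35 · log₁₀(8101)
= 29.35 · (3.9086) = 114.72 mV

114.7 mV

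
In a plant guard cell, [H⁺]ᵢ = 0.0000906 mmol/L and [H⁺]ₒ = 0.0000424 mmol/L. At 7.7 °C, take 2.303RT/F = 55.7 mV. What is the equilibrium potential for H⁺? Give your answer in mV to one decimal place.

-18.4 mV

E = (55.7/z) · log₁₀([H⁺]_out/[H⁺]_in) with z = +1.
= (55.7/1) · log₁₀(0.0000424/0.0000906) = 55.70 · log₁₀(0.468)
= 55.70 · (-0.3298) = -18.37 mV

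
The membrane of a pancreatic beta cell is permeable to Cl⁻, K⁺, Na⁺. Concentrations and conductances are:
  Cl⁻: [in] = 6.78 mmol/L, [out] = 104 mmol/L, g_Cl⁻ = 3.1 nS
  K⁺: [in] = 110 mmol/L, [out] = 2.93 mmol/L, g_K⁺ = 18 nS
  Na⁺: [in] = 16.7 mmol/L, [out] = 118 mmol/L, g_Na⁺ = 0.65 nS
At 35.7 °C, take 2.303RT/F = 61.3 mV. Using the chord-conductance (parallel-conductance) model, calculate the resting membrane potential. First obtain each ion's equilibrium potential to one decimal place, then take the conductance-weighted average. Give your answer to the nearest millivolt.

-89 mV

E_Cl⁻ = (61.3/-1)·log₁₀(104/6.78) = -72.7 mV
E_K⁺ = (61.3/1)·log₁₀(2.93/110) = -96.5 mV
E_Na⁺ = (61.3/1)·log₁₀(118/16.7) = 52.1 mV
Vm = (Σ gᵢEᵢ)/(Σ gᵢ) = (3.1·-72.7 + 18·-96.5 + 0.65·52.1) / (3.1 + 18 + 0.65)
= -1928.51 / 21.75 = -88.67 mV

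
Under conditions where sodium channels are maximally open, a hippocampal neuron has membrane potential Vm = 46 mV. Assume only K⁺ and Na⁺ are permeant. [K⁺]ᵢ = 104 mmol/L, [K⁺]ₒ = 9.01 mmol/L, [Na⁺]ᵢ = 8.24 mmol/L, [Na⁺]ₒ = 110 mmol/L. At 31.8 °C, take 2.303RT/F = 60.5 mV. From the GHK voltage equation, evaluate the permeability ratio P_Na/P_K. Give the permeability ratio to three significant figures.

Let α = P_Na/P_K. GHK: Vm = 60.5·log₁₀[(Kₒ + α·Naₒ)/(Kᵢ + α·Naᵢ)].
10^(Vm/60.5) = 10^(46.0/60.5) = 5.7588
So 5.7588·(Kᵢ + α·Naᵢ) = Kₒ + α·Naₒ → α = (5.7588·104.0 − 9.01) / (110.0 − 5.7588·8.24)
α = (598.9 − 9.01) / (110.0 − 47.45) = 589.9/62.55 = 9.431

9.43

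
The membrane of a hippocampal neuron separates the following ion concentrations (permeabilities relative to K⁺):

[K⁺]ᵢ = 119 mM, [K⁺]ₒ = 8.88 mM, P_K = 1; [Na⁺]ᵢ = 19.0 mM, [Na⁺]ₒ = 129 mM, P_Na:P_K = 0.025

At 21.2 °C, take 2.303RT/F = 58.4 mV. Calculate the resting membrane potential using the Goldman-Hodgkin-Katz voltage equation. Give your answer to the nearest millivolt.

Vm = 58.4 · log₁₀[(Σ P·[cation]ₒ + Σ P·[anion]ᵢ) / (Σ P·[cation]ᵢ + Σ P·[anion]ₒ)]
Numerator = 1×8.88 + 0.025×129 = 12.11
Denominator = 1×119 + 0.025×19.0 = 119.5
Vm = 58.4 · log₁₀(0.10132) = 58.4 × (-0.9943) = -58.07 mV

-58 mV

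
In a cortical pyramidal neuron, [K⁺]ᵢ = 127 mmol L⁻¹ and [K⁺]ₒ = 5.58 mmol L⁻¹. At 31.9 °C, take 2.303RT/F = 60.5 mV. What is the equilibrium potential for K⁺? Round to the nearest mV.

E = (60.5/z) · log₁₀([K⁺]_out/[K⁺]_in) with z = +1.
= (60.5/1) · log₁₀(5.58/127) = 60.50 · log₁₀(0.04394)
= 60.50 · (-1.3572) = -82.11 mV

-82 mV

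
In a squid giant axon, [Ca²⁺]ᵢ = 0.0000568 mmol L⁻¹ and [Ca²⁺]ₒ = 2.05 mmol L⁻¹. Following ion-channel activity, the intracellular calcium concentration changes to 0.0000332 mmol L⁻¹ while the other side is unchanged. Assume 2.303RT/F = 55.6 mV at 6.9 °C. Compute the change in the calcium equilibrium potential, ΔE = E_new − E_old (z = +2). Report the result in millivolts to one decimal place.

6.5 mV

E_old = (55.6/2)·log₁₀(2.05/0.0000568) = 126.70 mV
E_new = (55.6/2)·log₁₀(2.05/0.0000332) = 133.18 mV
ΔE = 133.18 − (126.70) = 6.48 mV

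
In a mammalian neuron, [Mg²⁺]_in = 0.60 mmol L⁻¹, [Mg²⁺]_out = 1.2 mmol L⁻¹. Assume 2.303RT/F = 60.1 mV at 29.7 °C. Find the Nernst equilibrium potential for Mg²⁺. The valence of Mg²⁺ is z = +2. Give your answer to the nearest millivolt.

9 mV

E = (60.1/z) · log₁₀([Mg²⁺]_out/[Mg²⁺]_in) with z = +2.
= (60.1/2) · log₁₀(1.2/0.60) = 30.05 · log₁₀(2)
= 30.05 · (0.3010) = 9.05 mV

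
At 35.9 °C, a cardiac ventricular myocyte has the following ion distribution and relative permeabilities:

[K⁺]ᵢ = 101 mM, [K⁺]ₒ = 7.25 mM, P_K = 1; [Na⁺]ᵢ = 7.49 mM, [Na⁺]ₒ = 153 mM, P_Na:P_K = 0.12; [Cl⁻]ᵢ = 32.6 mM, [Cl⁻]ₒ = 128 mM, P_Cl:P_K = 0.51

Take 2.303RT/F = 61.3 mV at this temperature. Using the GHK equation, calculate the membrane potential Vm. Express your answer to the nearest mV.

-37 mV

Vm = 61.3 · log₁₀[(Σ P·[cation]ₒ + Σ P·[anion]ᵢ) / (Σ P·[cation]ᵢ + Σ P·[anion]ₒ)]
Numerator = 1×7.25 + 0.12×153 + 0.51×32.6 = 42.24
Denominator = 1×101 + 0.12×7.49 + 0.51×128 = 167.2
Vm = 61.3 · log₁₀(0.25264) = 61.3 × (-0.5975) = -36.63 mV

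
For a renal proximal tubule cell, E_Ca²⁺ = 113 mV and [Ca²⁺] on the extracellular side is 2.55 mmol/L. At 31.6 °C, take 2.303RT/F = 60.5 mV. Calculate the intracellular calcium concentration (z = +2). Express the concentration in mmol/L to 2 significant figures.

Nernst: E = (60.5/2) · log₁₀([out]/[in]), so log₁₀([out]/[in]) = 113.0 × 2 / 60.5 = 3.7355.
[out]/[in] = 10^(3.7355) = 5439.
[in] = 2.55 / 5439 = 0.0004688 mmol/L.

0.00047 mmol/L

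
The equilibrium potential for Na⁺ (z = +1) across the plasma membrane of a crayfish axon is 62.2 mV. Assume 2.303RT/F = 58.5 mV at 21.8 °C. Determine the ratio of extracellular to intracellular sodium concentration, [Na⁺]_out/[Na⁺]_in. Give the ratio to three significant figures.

11.6

log₁₀([out]/[in]) = E·z/(58.5) = 62.2 × 1 / 58.5 = 1.0632
[out]/[in] = 10^(1.0632) = 11.57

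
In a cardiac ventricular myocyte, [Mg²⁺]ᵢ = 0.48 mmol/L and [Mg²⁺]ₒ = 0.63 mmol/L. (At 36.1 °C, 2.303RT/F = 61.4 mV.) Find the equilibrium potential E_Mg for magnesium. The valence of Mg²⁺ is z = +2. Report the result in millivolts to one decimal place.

E = (61.4/z) · log₁₀([Mg²⁺]_out/[Mg²⁺]_in) with z = +2.
= (61.4/2) · log₁₀(0.63/0.48) = 30.70 · log₁₀(1.312)
= 30.70 · (0.1181) = 3.63 mV

3.6 mV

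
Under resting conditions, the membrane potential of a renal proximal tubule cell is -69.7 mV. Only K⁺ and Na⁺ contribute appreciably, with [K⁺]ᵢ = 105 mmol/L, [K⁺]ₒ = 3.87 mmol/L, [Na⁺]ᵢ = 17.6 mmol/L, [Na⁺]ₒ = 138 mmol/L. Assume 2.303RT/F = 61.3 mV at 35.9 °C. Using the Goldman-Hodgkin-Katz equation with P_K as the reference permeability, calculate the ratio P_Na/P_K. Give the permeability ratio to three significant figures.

0.0277

Let α = P_Na/P_K. GHK: Vm = 61.3·log₁₀[(Kₒ + α·Naₒ)/(Kᵢ + α·Naᵢ)].
10^(Vm/61.3) = 10^(-69.7/61.3) = 0.072941
So 0.072941·(Kᵢ + α·Naᵢ) = Kₒ + α·Naₒ → α = (0.072941·105.0 − 3.87) / (138.0 − 0.072941·17.6)
α = (7.659 − 3.87) / (138.0 − 1.284) = 3.789/136.7 = 0.02771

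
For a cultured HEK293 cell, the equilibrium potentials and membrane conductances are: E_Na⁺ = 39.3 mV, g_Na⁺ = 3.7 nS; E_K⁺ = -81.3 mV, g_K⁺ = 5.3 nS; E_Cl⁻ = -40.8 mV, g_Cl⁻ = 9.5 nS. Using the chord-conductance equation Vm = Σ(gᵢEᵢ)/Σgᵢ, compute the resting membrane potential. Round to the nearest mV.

Σ gᵢEᵢ = 3.7·(39.3) + 5.3·(-81.3) + 9.5·(-40.8) = -673.08
Σ gᵢ = 3.7 + 5.3 + 9.5 = 18.5
Vm = -673.08 / 18.5 = -36.38 mV

-36 mV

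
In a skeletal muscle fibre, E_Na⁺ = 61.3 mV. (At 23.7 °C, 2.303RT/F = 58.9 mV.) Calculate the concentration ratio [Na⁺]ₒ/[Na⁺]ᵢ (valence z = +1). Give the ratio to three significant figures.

log₁₀([out]/[in]) = E·z/(58.9) = 61.3 × 1 / 58.9 = 1.0407
[out]/[in] = 10^(1.0407) = 10.98

11.0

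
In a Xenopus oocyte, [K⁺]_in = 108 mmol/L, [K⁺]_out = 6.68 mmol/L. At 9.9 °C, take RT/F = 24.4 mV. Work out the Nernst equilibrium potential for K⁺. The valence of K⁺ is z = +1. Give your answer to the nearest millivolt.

E = (24.4/z) · ln([K⁺]_out/[K⁺]_in) with z = +1.
= (24.4/1) · ln(6.68/108) = 24.40 · ln(0.06185)
= 24.40 · (-2.7830) = -67.91 mV

-68 mV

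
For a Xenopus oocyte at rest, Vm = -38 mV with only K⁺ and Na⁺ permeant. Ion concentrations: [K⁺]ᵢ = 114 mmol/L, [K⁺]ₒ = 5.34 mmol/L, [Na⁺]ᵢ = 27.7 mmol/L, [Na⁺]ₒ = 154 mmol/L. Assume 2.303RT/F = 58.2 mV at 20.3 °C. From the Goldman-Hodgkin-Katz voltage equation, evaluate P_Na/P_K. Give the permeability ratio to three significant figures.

0.135

Let α = P_Na/P_K. GHK: Vm = 58.2·log₁₀[(Kₒ + α·Naₒ)/(Kᵢ + α·Naᵢ)].
10^(Vm/58.2) = 10^(-38.0/58.2) = 0.22237
So 0.22237·(Kᵢ + α·Naᵢ) = Kₒ + α·Naₒ → α = (0.22237·114.0 − 5.34) / (154.0 − 0.22237·27.7)
α = (25.35 − 5.34) / (154.0 − 6.16) = 20.01/147.8 = 0.1354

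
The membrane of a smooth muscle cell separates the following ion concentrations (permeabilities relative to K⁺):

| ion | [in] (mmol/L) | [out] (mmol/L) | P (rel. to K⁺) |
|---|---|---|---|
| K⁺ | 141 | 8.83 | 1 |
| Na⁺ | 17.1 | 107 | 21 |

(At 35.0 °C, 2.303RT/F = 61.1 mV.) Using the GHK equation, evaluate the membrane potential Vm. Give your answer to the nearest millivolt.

Vm = 61.1 · log₁₀[(Σ P·[cation]ₒ + Σ P·[anion]ᵢ) / (Σ P·[cation]ᵢ + Σ P·[anion]ₒ)]
Numerator = 1×8.83 + 21×107 = 2256
Denominator = 1×141 + 21×17.1 = 500.1
Vm = 61.1 · log₁₀(4.5108) = 61.1 × (0.6542) = 39.97 mV

40 mV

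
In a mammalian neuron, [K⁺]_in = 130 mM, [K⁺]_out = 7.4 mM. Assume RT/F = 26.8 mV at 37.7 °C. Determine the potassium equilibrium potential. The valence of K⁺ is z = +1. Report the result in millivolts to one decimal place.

E = (26.8/z) · ln([K⁺]_out/[K⁺]_in) with z = +1.
= (26.8/1) · ln(7.4/130) = 26.80 · ln(0.05692)
= 26.80 · (-2.8661) = -76.81 mV

-76.8 mV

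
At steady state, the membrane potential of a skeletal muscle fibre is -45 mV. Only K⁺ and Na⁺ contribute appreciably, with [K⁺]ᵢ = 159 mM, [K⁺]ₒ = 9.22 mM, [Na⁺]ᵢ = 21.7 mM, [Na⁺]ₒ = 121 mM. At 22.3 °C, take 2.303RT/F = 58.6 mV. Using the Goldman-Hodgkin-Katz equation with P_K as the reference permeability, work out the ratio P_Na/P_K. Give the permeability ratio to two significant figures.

Let α = P_Na/P_K. GHK: Vm = 58.6·log₁₀[(Kₒ + α·Naₒ)/(Kᵢ + α·Naᵢ)].
10^(Vm/58.6) = 10^(-45.0/58.6) = 0.17064
So 0.17064·(Kᵢ + α·Naᵢ) = Kₒ + α·Naₒ → α = (0.17064·159.0 − 9.22) / (121.0 − 0.17064·21.7)
α = (27.13 − 9.22) / (121.0 − 3.703) = 17.91/117.3 = 0.1527

0.15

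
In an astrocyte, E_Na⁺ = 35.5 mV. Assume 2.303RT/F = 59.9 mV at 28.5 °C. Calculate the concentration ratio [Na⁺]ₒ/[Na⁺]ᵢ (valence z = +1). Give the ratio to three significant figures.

log₁₀([out]/[in]) = E·z/(59.9) = 35.5 × 1 / 59.9 = 0.5927
[out]/[in] = 10^(0.5927) = 3.914

3.91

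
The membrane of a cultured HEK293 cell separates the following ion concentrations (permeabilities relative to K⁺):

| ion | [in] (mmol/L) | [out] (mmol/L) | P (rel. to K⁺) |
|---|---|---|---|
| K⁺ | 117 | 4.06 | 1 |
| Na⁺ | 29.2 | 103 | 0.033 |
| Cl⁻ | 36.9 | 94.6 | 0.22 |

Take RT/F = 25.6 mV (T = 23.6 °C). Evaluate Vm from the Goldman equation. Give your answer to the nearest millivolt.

-56 mV

Vm = 25.6 · ln[(Σ P·[cation]ₒ + Σ P·[anion]ᵢ) / (Σ P·[cation]ᵢ + Σ P·[anion]ₒ)]
Numerator = 1×4.06 + 0.033×103 + 0.22×36.9 = 15.58
Denominator = 1×117 + 0.033×29.2 + 0.22×94.6 = 138.8
Vm = 25.6 · ln(0.11225) = 25.6 × (-2.1871) = -55.99 mV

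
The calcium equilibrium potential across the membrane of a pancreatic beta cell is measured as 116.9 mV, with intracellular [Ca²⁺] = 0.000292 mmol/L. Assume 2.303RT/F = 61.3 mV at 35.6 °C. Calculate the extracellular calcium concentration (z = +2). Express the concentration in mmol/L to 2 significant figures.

Nernst: E = (61.3/2) · log₁₀([out]/[in]), so log₁₀([out]/[in]) = 116.9 × 2 / 61.3 = 3.8140.
[out]/[in] = 10^(3.8140) = 6517.
[out] = 6517 × 0.000292 = 1.903 mmol/L.

1.9 mmol/L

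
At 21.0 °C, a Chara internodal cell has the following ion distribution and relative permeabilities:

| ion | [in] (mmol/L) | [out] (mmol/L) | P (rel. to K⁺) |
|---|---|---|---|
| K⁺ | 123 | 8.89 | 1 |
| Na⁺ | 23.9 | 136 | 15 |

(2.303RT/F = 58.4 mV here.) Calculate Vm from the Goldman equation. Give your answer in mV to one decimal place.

Vm = 58.4 · log₁₀[(Σ P·[cation]ₒ + Σ P·[anion]ᵢ) / (Σ P·[cation]ᵢ + Σ P·[anion]ₒ)]
Numerator = 1×8.89 + 15×136 = 2049
Denominator = 1×123 + 15×23.9 = 481.5
Vm = 58.4 · log₁₀(4.2552) = 58.4 × (0.6289) = 36.73 mV

36.7 mV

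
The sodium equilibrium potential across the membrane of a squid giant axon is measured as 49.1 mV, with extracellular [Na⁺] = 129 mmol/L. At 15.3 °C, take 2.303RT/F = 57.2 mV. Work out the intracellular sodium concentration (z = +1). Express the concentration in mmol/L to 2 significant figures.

Nernst: E = (57.2/1) · log₁₀([out]/[in]), so log₁₀([out]/[in]) = 49.1 × 1 / 57.2 = 0.8584.
[out]/[in] = 10^(0.8584) = 7.218.
[in] = 129 / 7.218 = 17.87 mmol/L.

18 mmol/L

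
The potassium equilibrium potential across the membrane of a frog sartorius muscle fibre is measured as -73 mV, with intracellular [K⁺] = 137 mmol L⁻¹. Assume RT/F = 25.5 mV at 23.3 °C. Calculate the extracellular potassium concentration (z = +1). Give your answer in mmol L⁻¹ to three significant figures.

7.82 mmol L⁻¹

Nernst: E = (25.5/1) · ln([out]/[in]), so ln([out]/[in]) = -73.0 × 1 / 25.5 = -2.8627.
[out]/[in] = e^(-2.8627) = 0.05711.
[out] = 0.05711 × 137 = 7.824 mmol L⁻¹.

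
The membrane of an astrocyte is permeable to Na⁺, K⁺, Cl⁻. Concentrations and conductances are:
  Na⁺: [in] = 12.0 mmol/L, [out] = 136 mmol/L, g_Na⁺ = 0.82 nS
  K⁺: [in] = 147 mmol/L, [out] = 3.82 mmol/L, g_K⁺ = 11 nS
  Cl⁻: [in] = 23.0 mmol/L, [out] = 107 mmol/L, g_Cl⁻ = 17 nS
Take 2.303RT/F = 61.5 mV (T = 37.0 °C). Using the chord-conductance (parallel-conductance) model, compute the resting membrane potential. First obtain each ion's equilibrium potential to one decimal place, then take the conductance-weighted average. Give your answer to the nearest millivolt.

E_Na⁺ = (61.5/1)·log₁₀(136/12.0) = 64.8 mV
E_K⁺ = (61.5/1)·log₁₀(3.82/147) = -97.5 mV
E_Cl⁻ = (61.5/-1)·log₁₀(107/23.0) = -41.1 mV
Vm = (Σ gᵢEᵢ)/(Σ gᵢ) = (0.82·64.8 + 11·-97.5 + 17·-41.1) / (0.82 + 11 + 17)
= -1718.06 / 28.82 = -59.61 mV

-60 mV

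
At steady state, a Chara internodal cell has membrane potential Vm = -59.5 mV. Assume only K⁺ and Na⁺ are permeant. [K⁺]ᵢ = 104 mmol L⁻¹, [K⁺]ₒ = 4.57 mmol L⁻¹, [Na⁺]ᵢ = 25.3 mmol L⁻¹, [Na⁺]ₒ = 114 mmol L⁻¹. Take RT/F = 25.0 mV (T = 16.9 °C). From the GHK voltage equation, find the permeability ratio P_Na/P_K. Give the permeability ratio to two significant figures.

Let α = P_Na/P_K. GHK: Vm = 25.0·ln[(Kₒ + α·Naₒ)/(Kᵢ + α·Naᵢ)].
e^(Vm/25.0) = e^(-59.5/25.0) = 0.092551
So 0.092551·(Kᵢ + α·Naᵢ) = Kₒ + α·Naₒ → α = (0.092551·104.0 − 4.57) / (114.0 − 0.092551·25.3)
α = (9.625 − 4.57) / (114.0 − 2.342) = 5.055/111.7 = 0.04527

0.045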